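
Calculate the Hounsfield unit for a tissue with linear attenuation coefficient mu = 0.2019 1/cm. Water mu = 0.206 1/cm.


HU = ((mu_tissue - mu_water) / mu_water) * 1000
HU = ((0.2019 - 0.206) / 0.206) * 1000
HU = -19.9


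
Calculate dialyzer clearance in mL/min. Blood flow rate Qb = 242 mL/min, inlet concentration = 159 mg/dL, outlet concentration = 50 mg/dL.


K = Qb * (Cb_in - Cb_out) / Cb_in
K = 242 * (159 - 50) / 159
K = 165.9 mL/min


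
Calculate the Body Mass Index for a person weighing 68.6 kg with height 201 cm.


BMI = weight / height^2
height = 201 cm = 2.01 m
BMI = 68.6 / 2.01^2
BMI = 16.98 kg/m^2


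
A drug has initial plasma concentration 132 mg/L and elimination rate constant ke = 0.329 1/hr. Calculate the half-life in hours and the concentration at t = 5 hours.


t_half = ln(2) / ke = 0.693147 / 0.329 = 2.107 hr
C(t) = C0 * exp(-ke*t) = 132 * exp(-0.329*5)
C(5) = 25.48 mg/L


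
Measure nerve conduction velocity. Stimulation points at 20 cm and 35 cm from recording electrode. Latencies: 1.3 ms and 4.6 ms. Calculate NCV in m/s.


Distance = (35 - 20) / 100 = 0.15 m
dt = (4.6 - 1.3) / 1000 = 0.0033 s
NCV = dist / dt = 45.45 m/s


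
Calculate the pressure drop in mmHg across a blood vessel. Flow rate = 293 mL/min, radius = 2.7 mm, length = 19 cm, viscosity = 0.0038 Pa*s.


dP = 8*mu*L*Q / (pi*r^4)
Q = 293 mL/min = 4.88333e-06 m^3/s
dP = 168.942 Pa = 168.942 / 133.322 mmHg = 1.267 mmHg


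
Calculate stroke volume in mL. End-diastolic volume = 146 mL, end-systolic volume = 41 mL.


SV = EDV - ESV
SV = 146 - 41
SV = 105 mL


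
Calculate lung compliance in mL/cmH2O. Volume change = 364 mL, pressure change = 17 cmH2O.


C = dV / dP
C = 364 / 17
C = 21.41 mL/cmH2O


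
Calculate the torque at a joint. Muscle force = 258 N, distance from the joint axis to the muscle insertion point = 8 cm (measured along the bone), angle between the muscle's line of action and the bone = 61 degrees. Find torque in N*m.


Torque = F * d * sin(theta)   (moment arm = d*sin(theta))
d = 8 cm = 0.08 m
Torque = 258 * 0.08 * sin(61)
Torque = 18.05 N*m


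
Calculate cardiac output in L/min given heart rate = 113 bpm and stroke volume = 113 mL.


CO = HR * SV
CO = 113 * 113 / 1000
CO = 12.77 L/min


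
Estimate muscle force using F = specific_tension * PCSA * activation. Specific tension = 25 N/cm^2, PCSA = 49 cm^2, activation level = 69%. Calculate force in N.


F = sigma * PCSA * activation
F = 25 * 49 * 0.69
F = 845.2 N


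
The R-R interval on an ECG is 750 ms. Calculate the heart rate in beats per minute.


HR = 60 / RR_interval(s)
RR = 750 ms = 0.75 s
HR = 60 / 0.75 = 80 bpm


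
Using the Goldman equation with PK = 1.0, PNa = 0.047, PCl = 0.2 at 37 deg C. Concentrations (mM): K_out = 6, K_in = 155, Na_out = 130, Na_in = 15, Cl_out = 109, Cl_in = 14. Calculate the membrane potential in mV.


Vm = (RT/F)*ln((PK*Ko + PNa*Nao + PCl*Cli)/(PK*Ki + PNa*Nai + PCl*Clo))
Numer = 14.91, Denom = 177.505
Vm = -66.2 mV


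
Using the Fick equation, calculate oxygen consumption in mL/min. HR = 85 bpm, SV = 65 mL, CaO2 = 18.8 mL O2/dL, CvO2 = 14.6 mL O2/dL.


CO = HR*SV = 85*65/1000 = 5.525 L/min
a-v O2 diff = 18.8 - 14.6 = 4.2 mL/dL
VO2 = CO * (CaO2-CvO2) * 10 dL/L
VO2 = 5.525 * 4.2 * 10
VO2 = 232.1 mL/min


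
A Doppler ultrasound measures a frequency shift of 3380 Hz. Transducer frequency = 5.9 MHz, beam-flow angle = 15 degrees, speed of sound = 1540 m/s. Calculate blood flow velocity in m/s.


v = fd * c / (2 * f0 * cos(theta))
v = 3380 * 1540 / (2 * 5.9000e+06 * cos(15))
v = 0.4567 m/s


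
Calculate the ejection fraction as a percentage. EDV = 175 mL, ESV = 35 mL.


SV = EDV - ESV = 175 - 35 = 140 mL
EF = SV/EDV * 100 = 140/175 * 100
EF = 80%


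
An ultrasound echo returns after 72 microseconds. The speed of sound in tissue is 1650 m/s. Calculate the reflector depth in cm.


depth = c * t / 2
t = 72 us = 7.2000e-05 s
depth = 1650 * 7.2000e-05 / 2
depth = 0.0594 m = 5.94 cm


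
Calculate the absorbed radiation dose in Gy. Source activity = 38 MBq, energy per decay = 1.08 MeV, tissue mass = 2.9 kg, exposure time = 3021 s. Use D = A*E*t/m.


A = 38 MBq = 3.8000e+07 Bq
E = 1.08 MeV = 1.73016e-13 J
D = A*E*t/m = 3.8000e+07*1.73016e-13*3021/2.9
D = 0.006849 Gy


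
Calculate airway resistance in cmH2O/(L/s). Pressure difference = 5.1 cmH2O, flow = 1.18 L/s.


R = dP / flow
R = 5.1 / 1.18
R = 4.322 cmH2O/(L/s)


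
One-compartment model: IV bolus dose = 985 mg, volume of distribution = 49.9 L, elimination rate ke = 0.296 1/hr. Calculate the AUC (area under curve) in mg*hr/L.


C0 = Dose/Vd = 985/49.9 = 19.7395 mg/L
AUC = C0/ke = 19.7395/0.296
AUC = 66.69 mg*hr/L


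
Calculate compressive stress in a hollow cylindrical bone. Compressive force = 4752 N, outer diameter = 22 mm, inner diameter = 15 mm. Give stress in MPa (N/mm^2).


A = pi*(r_o^2 - r_i^2)
r_o = 11 mm, r_i = 7.5 mm
A = 203.418 mm^2
sigma = F/A = 4752 / 203.418
sigma = 23.36 MPa


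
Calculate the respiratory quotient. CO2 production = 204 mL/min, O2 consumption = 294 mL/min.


RQ = VCO2 / VO2
RQ = 204 / 294
RQ = 0.6939


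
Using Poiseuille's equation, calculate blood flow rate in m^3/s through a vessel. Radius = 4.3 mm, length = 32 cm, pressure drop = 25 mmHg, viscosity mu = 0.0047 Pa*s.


Q = pi*r^4*dP / (8*mu*L)
r = 0.0043 m, L = 0.32 m
dP = 25 mmHg = 3333.05 Pa
Q = 2.9753e-04 m^3/s


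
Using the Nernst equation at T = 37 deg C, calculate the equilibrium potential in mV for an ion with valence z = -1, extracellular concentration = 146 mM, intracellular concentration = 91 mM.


E = (RT/(zF)) * ln(C_out/C_in)
T = 37 + 273.15 = 310.15 K
E = (8.314 * 310.15 / (-1 * 96485)) * ln(146/91)
E = -12.63 mV


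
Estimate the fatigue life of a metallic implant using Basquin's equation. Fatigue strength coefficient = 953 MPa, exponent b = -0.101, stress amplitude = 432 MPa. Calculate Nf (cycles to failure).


sigma_a = sigma_f' * (2Nf)^b
2Nf = (sigma_a/sigma_f')^(1/b)
2Nf = (432/953)^(1/-0.101)
2Nf = 2523.8924
Nf = 1262


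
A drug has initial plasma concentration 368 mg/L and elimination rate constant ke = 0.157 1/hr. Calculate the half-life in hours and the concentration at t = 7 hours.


t_half = ln(2) / ke = 0.693147 / 0.157 = 4.415 hr
C(t) = C0 * exp(-ke*t) = 368 * exp(-0.157*7)
C(7) = 122.6 mg/L


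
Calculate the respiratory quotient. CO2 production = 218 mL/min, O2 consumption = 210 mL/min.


RQ = VCO2 / VO2
RQ = 218 / 210
RQ = 1.038


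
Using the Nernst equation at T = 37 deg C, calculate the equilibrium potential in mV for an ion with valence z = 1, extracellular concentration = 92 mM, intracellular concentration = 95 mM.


E = (RT/(zF)) * ln(C_out/C_in)
T = 37 + 273.15 = 310.15 K
E = (8.314 * 310.15 / (1 * 96485)) * ln(92/95)
E = -0.8576 mV


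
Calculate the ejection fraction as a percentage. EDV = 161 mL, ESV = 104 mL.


SV = EDV - ESV = 161 - 104 = 57 mL
EF = SV/EDV * 100 = 57/161 * 100
EF = 35.4%


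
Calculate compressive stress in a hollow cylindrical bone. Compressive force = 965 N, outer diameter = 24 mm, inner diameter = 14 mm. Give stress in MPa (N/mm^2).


A = pi*(r_o^2 - r_i^2)
r_o = 12 mm, r_i = 7 mm
A = 298.451 mm^2
sigma = F/A = 965 / 298.451
sigma = 3.233 MPa


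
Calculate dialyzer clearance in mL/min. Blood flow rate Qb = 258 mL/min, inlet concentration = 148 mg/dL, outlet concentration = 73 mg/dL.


K = Qb * (Cb_in - Cb_out) / Cb_in
K = 258 * (148 - 73) / 148
K = 130.7 mL/min


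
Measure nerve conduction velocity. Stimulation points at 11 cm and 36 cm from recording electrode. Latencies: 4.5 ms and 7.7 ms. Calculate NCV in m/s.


Distance = (36 - 11) / 100 = 0.25 m
dt = (7.7 - 4.5) / 1000 = 0.0032 s
NCV = dist / dt = 78.12 m/s


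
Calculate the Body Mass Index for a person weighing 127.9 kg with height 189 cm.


BMI = weight / height^2
height = 189 cm = 1.89 m
BMI = 127.9 / 1.89^2
BMI = 35.81 kg/m^2


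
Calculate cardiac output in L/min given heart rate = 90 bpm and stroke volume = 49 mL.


CO = HR * SV
CO = 90 * 49 / 1000
CO = 4.41 L/min


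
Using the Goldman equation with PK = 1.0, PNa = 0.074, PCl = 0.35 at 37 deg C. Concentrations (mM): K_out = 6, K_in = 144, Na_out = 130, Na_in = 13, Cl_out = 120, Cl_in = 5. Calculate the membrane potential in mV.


Vm = (RT/F)*ln((PK*Ko + PNa*Nao + PCl*Cli)/(PK*Ki + PNa*Nai + PCl*Clo))
Numer = 17.37, Denom = 186.962
Vm = -63.5 mV


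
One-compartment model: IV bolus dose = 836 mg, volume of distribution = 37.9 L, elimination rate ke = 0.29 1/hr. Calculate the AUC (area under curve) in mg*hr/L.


C0 = Dose/Vd = 836/37.9 = 22.058 mg/L
AUC = C0/ke = 22.058/0.29
AUC = 76.06 mg*hr/L


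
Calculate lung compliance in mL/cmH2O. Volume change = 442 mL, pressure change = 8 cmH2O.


C = dV / dP
C = 442 / 8
C = 55.25 mL/cmH2O


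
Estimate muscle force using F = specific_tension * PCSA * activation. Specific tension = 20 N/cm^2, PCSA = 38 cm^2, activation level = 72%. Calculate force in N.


F = sigma * PCSA * activation
F = 20 * 38 * 0.72
F = 547.2 N


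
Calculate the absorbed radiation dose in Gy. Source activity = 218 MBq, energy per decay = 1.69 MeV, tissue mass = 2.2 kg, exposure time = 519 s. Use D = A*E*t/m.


A = 218 MBq = 2.1800e+08 Bq
E = 1.69 MeV = 2.70738e-13 J
D = A*E*t/m = 2.1800e+08*2.70738e-13*519/2.2
D = 0.01392 Gy


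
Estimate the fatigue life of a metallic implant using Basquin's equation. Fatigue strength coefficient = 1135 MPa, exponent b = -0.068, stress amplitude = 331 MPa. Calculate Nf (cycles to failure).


sigma_a = sigma_f' * (2Nf)^b
2Nf = (sigma_a/sigma_f')^(1/b)
2Nf = (331/1135)^(1/-0.068)
2Nf = 74150776
Nf = 3.7075e+07


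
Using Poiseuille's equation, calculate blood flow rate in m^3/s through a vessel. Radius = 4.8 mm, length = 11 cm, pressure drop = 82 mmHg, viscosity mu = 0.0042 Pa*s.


Q = pi*r^4*dP / (8*mu*L)
r = 0.0048 m, L = 0.11 m
dP = 82 mmHg = 10932.404 Pa
Q = 0.004933 m^3/s


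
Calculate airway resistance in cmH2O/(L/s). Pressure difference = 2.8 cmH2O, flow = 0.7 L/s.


R = dP / flow
R = 2.8 / 0.7
R = 4 cmH2O/(L/s)


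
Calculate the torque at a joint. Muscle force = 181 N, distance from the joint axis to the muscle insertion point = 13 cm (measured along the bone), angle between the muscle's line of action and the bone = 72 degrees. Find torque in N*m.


Torque = F * d * sin(theta)   (moment arm = d*sin(theta))
d = 13 cm = 0.13 m
Torque = 181 * 0.13 * sin(72)
Torque = 22.38 N*m


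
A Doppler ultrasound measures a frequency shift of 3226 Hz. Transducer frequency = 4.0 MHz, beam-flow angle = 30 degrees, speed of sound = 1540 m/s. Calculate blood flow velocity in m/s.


v = fd * c / (2 * f0 * cos(theta))
v = 3226 * 1540 / (2 * 4.0000e+06 * cos(30))
v = 0.7171 m/s


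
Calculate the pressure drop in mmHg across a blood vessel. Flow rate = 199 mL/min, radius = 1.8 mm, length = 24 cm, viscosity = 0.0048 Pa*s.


dP = 8*mu*L*Q / (pi*r^4)
Q = 199 mL/min = 3.31667e-06 m^3/s
dP = 926.84 Pa = 926.84 / 133.322 mmHg = 6.952 mmHg


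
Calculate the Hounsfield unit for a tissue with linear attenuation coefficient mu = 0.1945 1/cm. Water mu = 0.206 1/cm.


HU = ((mu_tissue - mu_water) / mu_water) * 1000
HU = ((0.1945 - 0.206) / 0.206) * 1000
HU = -55.83


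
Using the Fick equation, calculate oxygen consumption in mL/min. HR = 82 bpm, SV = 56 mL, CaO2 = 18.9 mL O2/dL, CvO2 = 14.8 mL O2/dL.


CO = HR*SV = 82*56/1000 = 4.592 L/min
a-v O2 diff = 18.9 - 14.8 = 4.1 mL/dL
VO2 = CO * (CaO2-CvO2) * 10 dL/L
VO2 = 4.592 * 4.1 * 10
VO2 = 188.3 mL/min


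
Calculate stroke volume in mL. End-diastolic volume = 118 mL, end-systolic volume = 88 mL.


SV = EDV - ESV
SV = 118 - 88
SV = 30 mL


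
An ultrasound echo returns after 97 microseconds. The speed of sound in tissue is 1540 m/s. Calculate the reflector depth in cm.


depth = c * t / 2
t = 97 us = 9.7000e-05 s
depth = 1540 * 9.7000e-05 / 2
depth = 0.07469 m = 7.469 cm


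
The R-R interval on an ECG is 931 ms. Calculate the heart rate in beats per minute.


HR = 60 / RR_interval(s)
RR = 931 ms = 0.931 s
HR = 60 / 0.931 = 64.45 bpm


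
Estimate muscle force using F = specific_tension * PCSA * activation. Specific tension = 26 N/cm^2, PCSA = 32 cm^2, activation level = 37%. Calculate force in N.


F = sigma * PCSA * activation
F = 26 * 32 * 0.37
F = 307.8 N


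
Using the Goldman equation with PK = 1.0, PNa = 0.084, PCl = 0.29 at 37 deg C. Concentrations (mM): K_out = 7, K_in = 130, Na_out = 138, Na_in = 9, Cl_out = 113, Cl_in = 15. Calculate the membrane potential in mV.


Vm = (RT/F)*ln((PK*Ko + PNa*Nao + PCl*Cli)/(PK*Ki + PNa*Nai + PCl*Clo))
Numer = 22.942, Denom = 163.526
Vm = -52.49 mV


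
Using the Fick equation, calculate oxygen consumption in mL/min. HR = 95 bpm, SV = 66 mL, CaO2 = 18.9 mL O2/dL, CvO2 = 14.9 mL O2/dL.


CO = HR*SV = 95*66/1000 = 6.27 L/min
a-v O2 diff = 18.9 - 14.9 = 4 mL/dL
VO2 = CO * (CaO2-CvO2) * 10 dL/L
VO2 = 6.27 * 4 * 10
VO2 = 250.8 mL/min


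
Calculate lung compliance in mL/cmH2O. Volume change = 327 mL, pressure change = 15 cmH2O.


C = dV / dP
C = 327 / 15
C = 21.8 mL/cmH2O


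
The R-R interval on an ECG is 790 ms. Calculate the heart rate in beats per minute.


HR = 60 / RR_interval(s)
RR = 790 ms = 0.79 s
HR = 60 / 0.79 = 75.95 bpm


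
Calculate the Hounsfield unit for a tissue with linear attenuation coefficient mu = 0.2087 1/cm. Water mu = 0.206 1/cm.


HU = ((mu_tissue - mu_water) / mu_water) * 1000
HU = ((0.2087 - 0.206) / 0.206) * 1000
HU = 13.11


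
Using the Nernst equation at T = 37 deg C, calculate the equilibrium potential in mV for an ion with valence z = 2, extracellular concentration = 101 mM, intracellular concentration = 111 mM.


E = (RT/(zF)) * ln(C_out/C_in)
T = 37 + 273.15 = 310.15 K
E = (8.314 * 310.15 / (2 * 96485)) * ln(101/111)
E = -1.262 mV


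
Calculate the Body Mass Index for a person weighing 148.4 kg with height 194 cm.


BMI = weight / height^2
height = 194 cm = 1.94 m
BMI = 148.4 / 1.94^2
BMI = 39.43 kg/m^2


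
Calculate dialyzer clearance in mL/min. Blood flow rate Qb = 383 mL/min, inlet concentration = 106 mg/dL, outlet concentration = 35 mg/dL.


K = Qb * (Cb_in - Cb_out) / Cb_in
K = 383 * (106 - 35) / 106
K = 256.5 mL/min


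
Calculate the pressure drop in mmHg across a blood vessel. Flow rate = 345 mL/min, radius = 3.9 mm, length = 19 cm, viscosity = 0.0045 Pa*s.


dP = 8*mu*L*Q / (pi*r^4)
Q = 345 mL/min = 5.75e-06 m^3/s
dP = 54.1147 Pa = 54.1147 / 133.322 mmHg = 0.4059 mmHg


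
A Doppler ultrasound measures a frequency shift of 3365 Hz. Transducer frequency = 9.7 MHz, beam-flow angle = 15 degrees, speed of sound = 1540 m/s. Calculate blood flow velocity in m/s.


v = fd * c / (2 * f0 * cos(theta))
v = 3365 * 1540 / (2 * 9.7000e+06 * cos(15))
v = 0.2765 m/s


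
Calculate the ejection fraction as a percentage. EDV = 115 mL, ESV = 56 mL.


SV = EDV - ESV = 115 - 56 = 59 mL
EF = SV/EDV * 100 = 59/115 * 100
EF = 51.3%


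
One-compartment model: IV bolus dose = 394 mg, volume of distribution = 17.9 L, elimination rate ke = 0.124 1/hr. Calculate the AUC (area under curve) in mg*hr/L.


C0 = Dose/Vd = 394/17.9 = 22.0112 mg/L
AUC = C0/ke = 22.0112/0.124
AUC = 177.5 mg*hr/L


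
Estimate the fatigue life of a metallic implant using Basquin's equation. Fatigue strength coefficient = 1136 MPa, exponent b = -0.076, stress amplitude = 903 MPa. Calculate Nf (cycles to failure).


sigma_a = sigma_f' * (2Nf)^b
2Nf = (sigma_a/sigma_f')^(1/b)
2Nf = (903/1136)^(1/-0.076)
2Nf = 20.498315
Nf = 10.25


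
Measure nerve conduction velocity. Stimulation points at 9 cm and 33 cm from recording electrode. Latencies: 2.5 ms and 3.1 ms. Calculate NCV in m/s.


Distance = (33 - 9) / 100 = 0.24 m
dt = (3.1 - 2.5) / 1000 = 6.0000e-04 s
NCV = dist / dt = 400 m/s


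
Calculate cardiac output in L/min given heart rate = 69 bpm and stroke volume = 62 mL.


CO = HR * SV
CO = 69 * 62 / 1000
CO = 4.278 L/min


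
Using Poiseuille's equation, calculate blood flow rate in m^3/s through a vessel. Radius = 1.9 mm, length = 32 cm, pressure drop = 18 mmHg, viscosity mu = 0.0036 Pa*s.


Q = pi*r^4*dP / (8*mu*L)
r = 0.0019 m, L = 0.32 m
dP = 18 mmHg = 2399.796 Pa
Q = 1.0661e-05 m^3/s


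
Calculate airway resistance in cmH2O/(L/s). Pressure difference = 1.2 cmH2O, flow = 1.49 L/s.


R = dP / flow
R = 1.2 / 1.49
R = 0.8054 cmH2O/(L/s)


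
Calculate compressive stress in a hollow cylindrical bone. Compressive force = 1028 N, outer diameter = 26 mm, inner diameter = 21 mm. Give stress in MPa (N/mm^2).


A = pi*(r_o^2 - r_i^2)
r_o = 13 mm, r_i = 10.5 mm
A = 184.569 mm^2
sigma = F/A = 1028 / 184.569
sigma = 5.57 MPa


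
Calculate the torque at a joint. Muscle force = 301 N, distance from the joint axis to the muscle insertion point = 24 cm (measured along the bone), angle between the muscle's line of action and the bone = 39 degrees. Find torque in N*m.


Torque = F * d * sin(theta)   (moment arm = d*sin(theta))
d = 24 cm = 0.24 m
Torque = 301 * 0.24 * sin(39)
Torque = 45.46 N*m


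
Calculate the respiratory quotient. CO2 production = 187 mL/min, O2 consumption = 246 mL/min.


RQ = VCO2 / VO2
RQ = 187 / 246
RQ = 0.7602


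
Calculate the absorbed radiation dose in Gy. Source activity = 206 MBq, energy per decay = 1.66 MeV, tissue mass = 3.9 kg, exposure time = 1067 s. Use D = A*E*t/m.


A = 206 MBq = 2.0600e+08 Bq
E = 1.66 MeV = 2.65932e-13 J
D = A*E*t/m = 2.0600e+08*2.65932e-13*1067/3.9
D = 0.01499 Gy


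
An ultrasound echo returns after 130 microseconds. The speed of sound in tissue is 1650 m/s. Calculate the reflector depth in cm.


depth = c * t / 2
t = 130 us = 1.3000e-04 s
depth = 1650 * 1.3000e-04 / 2
depth = 0.10725 m = 10.725 cm


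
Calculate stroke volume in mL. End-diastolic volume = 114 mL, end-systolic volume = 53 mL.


SV = EDV - ESV
SV = 114 - 53
SV = 61 mL


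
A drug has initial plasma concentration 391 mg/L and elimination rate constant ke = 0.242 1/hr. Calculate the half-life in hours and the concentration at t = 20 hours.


t_half = ln(2) / ke = 0.693147 / 0.242 = 2.864 hr
C(t) = C0 * exp(-ke*t) = 391 * exp(-0.242*20)
C(20) = 3.092 mg/L


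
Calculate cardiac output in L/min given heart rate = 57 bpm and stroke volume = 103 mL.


CO = HR * SV
CO = 57 * 103 / 1000
CO = 5.871 L/min


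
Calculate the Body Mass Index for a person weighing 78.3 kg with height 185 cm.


BMI = weight / height^2
height = 185 cm = 1.85 m
BMI = 78.3 / 1.85^2
BMI = 22.88 kg/m^2


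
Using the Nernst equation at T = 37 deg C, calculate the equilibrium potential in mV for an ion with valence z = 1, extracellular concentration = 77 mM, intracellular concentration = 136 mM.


E = (RT/(zF)) * ln(C_out/C_in)
T = 37 + 273.15 = 310.15 K
E = (8.314 * 310.15 / (1 * 96485)) * ln(77/136)
E = -15.2 mV


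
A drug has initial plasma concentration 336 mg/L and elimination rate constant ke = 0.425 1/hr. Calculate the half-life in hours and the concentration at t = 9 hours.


t_half = ln(2) / ke = 0.693147 / 0.425 = 1.631 hr
C(t) = C0 * exp(-ke*t) = 336 * exp(-0.425*9)
C(9) = 7.331 mg/L


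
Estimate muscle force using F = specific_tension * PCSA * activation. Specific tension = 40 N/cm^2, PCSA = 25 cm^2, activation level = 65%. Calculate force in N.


F = sigma * PCSA * activation
F = 40 * 25 * 0.65
F = 650 N


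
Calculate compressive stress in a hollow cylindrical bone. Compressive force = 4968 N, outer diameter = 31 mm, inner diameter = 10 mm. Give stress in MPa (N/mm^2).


A = pi*(r_o^2 - r_i^2)
r_o = 15.5 mm, r_i = 5 mm
A = 676.228 mm^2
sigma = F/A = 4968 / 676.228
sigma = 7.347 MPa


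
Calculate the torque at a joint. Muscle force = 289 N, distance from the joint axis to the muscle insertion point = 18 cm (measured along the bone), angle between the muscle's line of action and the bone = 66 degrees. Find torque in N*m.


Torque = F * d * sin(theta)   (moment arm = d*sin(theta))
d = 18 cm = 0.18 m
Torque = 289 * 0.18 * sin(66)
Torque = 47.52 N*m


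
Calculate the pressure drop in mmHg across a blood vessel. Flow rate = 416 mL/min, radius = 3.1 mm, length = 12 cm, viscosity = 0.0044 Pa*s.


dP = 8*mu*L*Q / (pi*r^4)
Q = 416 mL/min = 6.93333e-06 m^3/s
dP = 100.941 Pa = 100.941 / 133.322 mmHg = 0.7571 mmHg


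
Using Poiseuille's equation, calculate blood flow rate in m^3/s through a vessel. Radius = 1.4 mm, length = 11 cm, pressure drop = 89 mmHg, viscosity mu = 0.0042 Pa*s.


Q = pi*r^4*dP / (8*mu*L)
r = 0.0014 m, L = 0.11 m
dP = 89 mmHg = 11865.658 Pa
Q = 3.8746e-05 m^3/s


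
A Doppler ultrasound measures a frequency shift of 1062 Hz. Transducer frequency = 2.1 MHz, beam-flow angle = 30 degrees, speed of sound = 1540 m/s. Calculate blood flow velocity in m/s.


v = fd * c / (2 * f0 * cos(theta))
v = 1062 * 1540 / (2 * 2.1000e+06 * cos(30))
v = 0.4496 m/s


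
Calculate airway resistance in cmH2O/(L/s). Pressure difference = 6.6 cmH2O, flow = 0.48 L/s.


R = dP / flow
R = 6.6 / 0.48
R = 13.75 cmH2O/(L/s)


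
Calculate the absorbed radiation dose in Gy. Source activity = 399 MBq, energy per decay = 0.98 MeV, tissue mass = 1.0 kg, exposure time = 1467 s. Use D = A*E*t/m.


A = 399 MBq = 3.9900e+08 Bq
E = 0.98 MeV = 1.56996e-13 J
D = A*E*t/m = 3.9900e+08*1.56996e-13*1467/1.0
D = 0.09189 Gy


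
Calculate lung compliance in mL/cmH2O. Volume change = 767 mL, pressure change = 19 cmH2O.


C = dV / dP
C = 767 / 19
C = 40.37 mL/cmH2O


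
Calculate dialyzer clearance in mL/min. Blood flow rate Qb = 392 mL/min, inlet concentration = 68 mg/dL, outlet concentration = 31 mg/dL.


K = Qb * (Cb_in - Cb_out) / Cb_in
K = 392 * (68 - 31) / 68
K = 213.3 mL/min


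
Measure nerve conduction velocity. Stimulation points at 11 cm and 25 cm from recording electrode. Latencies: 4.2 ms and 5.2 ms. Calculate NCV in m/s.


Distance = (25 - 11) / 100 = 0.14 m
dt = (5.2 - 4.2) / 1000 = 0.001 s
NCV = dist / dt = 140 m/s


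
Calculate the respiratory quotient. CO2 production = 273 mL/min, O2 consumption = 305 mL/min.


RQ = VCO2 / VO2
RQ = 273 / 305
RQ = 0.8951


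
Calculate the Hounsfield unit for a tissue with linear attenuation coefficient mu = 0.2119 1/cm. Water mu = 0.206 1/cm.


HU = ((mu_tissue - mu_water) / mu_water) * 1000
HU = ((0.2119 - 0.206) / 0.206) * 1000
HU = 28.64


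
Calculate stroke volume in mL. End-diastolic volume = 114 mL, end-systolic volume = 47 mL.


SV = EDV - ESV
SV = 114 - 47
SV = 67 mL


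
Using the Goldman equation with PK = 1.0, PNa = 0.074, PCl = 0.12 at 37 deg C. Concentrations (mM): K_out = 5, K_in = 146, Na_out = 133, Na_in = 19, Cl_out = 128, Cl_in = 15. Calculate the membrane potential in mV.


Vm = (RT/F)*ln((PK*Ko + PNa*Nao + PCl*Cli)/(PK*Ki + PNa*Nai + PCl*Clo))
Numer = 16.642, Denom = 162.766
Vm = -60.94 mV


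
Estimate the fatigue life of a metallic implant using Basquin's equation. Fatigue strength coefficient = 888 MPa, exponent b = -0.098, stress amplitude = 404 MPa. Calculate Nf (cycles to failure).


sigma_a = sigma_f' * (2Nf)^b
2Nf = (sigma_a/sigma_f')^(1/b)
2Nf = (404/888)^(1/-0.098)
2Nf = 3091.1379
Nf = 1546


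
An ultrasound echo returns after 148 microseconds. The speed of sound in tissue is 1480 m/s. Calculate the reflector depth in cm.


depth = c * t / 2
t = 148 us = 1.4800e-04 s
depth = 1480 * 1.4800e-04 / 2
depth = 0.10952 m = 10.952 cm


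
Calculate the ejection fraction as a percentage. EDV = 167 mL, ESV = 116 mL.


SV = EDV - ESV = 167 - 116 = 51 mL
EF = SV/EDV * 100 = 51/167 * 100
EF = 30.54%


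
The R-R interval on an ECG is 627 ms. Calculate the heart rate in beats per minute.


HR = 60 / RR_interval(s)
RR = 627 ms = 0.627 s
HR = 60 / 0.627 = 95.69 bpm


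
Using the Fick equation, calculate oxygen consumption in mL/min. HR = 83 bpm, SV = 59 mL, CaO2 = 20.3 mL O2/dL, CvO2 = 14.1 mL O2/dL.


CO = HR*SV = 83*59/1000 = 4.897 L/min
a-v O2 diff = 20.3 - 14.1 = 6.2 mL/dL
VO2 = CO * (CaO2-CvO2) * 10 dL/L
VO2 = 4.897 * 6.2 * 10
VO2 = 303.6 mL/min


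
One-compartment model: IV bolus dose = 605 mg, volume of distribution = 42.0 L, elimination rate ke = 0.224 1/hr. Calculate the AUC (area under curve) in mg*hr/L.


C0 = Dose/Vd = 605/42.0 = 14.4048 mg/L
AUC = C0/ke = 14.4048/0.224
AUC = 64.31 mg*hr/L


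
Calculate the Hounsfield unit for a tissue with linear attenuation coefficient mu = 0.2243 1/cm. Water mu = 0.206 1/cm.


HU = ((mu_tissue - mu_water) / mu_water) * 1000
HU = ((0.2243 - 0.206) / 0.206) * 1000
HU = 88.83


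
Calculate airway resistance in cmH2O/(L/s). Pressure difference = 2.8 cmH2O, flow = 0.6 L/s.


R = dP / flow
R = 2.8 / 0.6
R = 4.667 cmH2O/(L/s)


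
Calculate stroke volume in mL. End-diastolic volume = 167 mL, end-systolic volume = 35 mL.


SV = EDV - ESV
SV = 167 - 35
SV = 132 mL


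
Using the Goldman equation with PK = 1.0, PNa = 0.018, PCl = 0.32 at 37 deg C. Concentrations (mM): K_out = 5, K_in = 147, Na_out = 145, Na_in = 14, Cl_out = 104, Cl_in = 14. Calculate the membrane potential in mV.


Vm = (RT/F)*ln((PK*Ko + PNa*Nao + PCl*Cli)/(PK*Ki + PNa*Nai + PCl*Clo))
Numer = 12.09, Denom = 180.532
Vm = -72.25 mV


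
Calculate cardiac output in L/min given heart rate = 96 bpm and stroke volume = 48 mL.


CO = HR * SV
CO = 96 * 48 / 1000
CO = 4.608 L/min


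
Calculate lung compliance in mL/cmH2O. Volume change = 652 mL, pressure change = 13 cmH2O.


C = dV / dP
C = 652 / 13
C = 50.15 mL/cmH2O


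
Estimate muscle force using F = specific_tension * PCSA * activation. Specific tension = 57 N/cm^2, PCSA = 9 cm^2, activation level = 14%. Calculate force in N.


F = sigma * PCSA * activation
F = 57 * 9 * 0.14
F = 71.82 N


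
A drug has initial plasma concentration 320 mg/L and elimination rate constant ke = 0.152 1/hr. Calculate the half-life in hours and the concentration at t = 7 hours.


t_half = ln(2) / ke = 0.693147 / 0.152 = 4.56 hr
C(t) = C0 * exp(-ke*t) = 320 * exp(-0.152*7)
C(7) = 110.4 mg/L


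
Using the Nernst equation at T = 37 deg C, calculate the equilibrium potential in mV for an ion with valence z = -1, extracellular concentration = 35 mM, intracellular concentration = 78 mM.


E = (RT/(zF)) * ln(C_out/C_in)
T = 37 + 273.15 = 310.15 K
E = (8.314 * 310.15 / (-1 * 96485)) * ln(35/78)
E = 21.42 mV


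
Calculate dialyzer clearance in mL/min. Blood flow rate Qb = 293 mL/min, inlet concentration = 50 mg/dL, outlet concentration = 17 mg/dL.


K = Qb * (Cb_in - Cb_out) / Cb_in
K = 293 * (50 - 17) / 50
K = 193.4 mL/min


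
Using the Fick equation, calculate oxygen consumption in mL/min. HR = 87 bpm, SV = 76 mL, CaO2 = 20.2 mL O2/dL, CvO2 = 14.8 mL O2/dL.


CO = HR*SV = 87*76/1000 = 6.612 L/min
a-v O2 diff = 20.2 - 14.8 = 5.4 mL/dL
VO2 = CO * (CaO2-CvO2) * 10 dL/L
VO2 = 6.612 * 5.4 * 10
VO2 = 357 mL/min


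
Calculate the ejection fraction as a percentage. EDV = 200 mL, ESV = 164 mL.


SV = EDV - ESV = 200 - 164 = 36 mL
EF = SV/EDV * 100 = 36/200 * 100
EF = 18%


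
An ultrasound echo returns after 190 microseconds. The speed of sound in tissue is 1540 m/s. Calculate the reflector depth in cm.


depth = c * t / 2
t = 190 us = 1.9000e-04 s
depth = 1540 * 1.9000e-04 / 2
depth = 0.1463 m = 14.63 cm


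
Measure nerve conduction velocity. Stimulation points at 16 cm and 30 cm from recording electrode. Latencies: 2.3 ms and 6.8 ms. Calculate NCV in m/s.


Distance = (30 - 16) / 100 = 0.14 m
dt = (6.8 - 2.3) / 1000 = 0.0045 s
NCV = dist / dt = 31.11 m/s


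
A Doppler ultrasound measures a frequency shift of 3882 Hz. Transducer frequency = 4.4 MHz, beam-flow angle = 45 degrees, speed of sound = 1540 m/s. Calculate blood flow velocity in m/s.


v = fd * c / (2 * f0 * cos(theta))
v = 3882 * 1540 / (2 * 4.4000e+06 * cos(45))
v = 0.9607 m/s


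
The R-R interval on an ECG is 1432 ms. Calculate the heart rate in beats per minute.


HR = 60 / RR_interval(s)
RR = 1432 ms = 1.432 s
HR = 60 / 1.432 = 41.9 bpm


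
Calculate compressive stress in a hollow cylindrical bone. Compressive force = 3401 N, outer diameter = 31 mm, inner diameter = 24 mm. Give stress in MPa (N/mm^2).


A = pi*(r_o^2 - r_i^2)
r_o = 15.5 mm, r_i = 12 mm
A = 302.378 mm^2
sigma = F/A = 3401 / 302.378
sigma = 11.25 MPa


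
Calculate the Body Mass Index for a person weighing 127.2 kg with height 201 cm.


BMI = weight / height^2
height = 201 cm = 2.01 m
BMI = 127.2 / 2.01^2
BMI = 31.48 kg/m^2


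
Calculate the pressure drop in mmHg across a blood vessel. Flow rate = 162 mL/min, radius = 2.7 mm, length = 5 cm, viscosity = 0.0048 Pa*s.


dP = 8*mu*L*Q / (pi*r^4)
Q = 162 mL/min = 2.7e-06 m^3/s
dP = 31.0499 Pa = 31.0499 / 133.322 mmHg = 0.2329 mmHg


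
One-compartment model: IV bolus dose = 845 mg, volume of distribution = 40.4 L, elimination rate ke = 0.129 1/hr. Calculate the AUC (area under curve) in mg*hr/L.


C0 = Dose/Vd = 845/40.4 = 20.9158 mg/L
AUC = C0/ke = 20.9158/0.129
AUC = 162.1 mg*hr/L


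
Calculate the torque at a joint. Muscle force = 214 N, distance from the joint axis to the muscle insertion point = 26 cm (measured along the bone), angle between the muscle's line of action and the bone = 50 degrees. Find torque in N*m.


Torque = F * d * sin(theta)   (moment arm = d*sin(theta))
d = 26 cm = 0.26 m
Torque = 214 * 0.26 * sin(50)
Torque = 42.62 N*m


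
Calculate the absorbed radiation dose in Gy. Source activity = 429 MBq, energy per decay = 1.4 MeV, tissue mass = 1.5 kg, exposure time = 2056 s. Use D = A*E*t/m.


A = 429 MBq = 4.2900e+08 Bq
E = 1.4 MeV = 2.2428e-13 J
D = A*E*t/m = 4.2900e+08*2.2428e-13*2056/1.5
D = 0.1319 Gy


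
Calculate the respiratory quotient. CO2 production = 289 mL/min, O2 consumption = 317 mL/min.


RQ = VCO2 / VO2
RQ = 289 / 317
RQ = 0.9117


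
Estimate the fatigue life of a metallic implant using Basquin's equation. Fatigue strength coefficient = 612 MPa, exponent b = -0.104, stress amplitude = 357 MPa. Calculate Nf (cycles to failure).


sigma_a = sigma_f' * (2Nf)^b
2Nf = (sigma_a/sigma_f')^(1/b)
2Nf = (357/612)^(1/-0.104)
2Nf = 178.15584
Nf = 89.08


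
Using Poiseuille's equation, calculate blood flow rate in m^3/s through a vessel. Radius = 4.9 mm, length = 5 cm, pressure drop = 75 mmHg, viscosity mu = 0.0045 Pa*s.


Q = pi*r^4*dP / (8*mu*L)
r = 0.0049 m, L = 0.05 m
dP = 75 mmHg = 9999.15 Pa
Q = 0.01006 m^3/s


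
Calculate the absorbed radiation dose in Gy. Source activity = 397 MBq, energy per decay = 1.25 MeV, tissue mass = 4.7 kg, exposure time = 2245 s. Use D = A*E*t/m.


A = 397 MBq = 3.9700e+08 Bq
E = 1.25 MeV = 2.0025e-13 J
D = A*E*t/m = 3.9700e+08*2.0025e-13*2245/4.7
D = 0.03797 Gy


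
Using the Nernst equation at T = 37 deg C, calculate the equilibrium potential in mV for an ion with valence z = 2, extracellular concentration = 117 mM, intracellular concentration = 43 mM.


E = (RT/(zF)) * ln(C_out/C_in)
T = 37 + 273.15 = 310.15 K
E = (8.314 * 310.15 / (2 * 96485)) * ln(117/43)
E = 13.38 mV


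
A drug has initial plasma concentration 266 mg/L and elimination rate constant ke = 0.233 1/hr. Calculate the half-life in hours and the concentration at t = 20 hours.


t_half = ln(2) / ke = 0.693147 / 0.233 = 2.975 hr
C(t) = C0 * exp(-ke*t) = 266 * exp(-0.233*20)
C(20) = 2.518 mg/L


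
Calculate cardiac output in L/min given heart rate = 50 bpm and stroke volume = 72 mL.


CO = HR * SV
CO = 50 * 72 / 1000
CO = 3.6 L/min


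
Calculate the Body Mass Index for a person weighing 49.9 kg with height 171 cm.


BMI = weight / height^2
height = 171 cm = 1.71 m
BMI = 49.9 / 1.71^2
BMI = 17.07 kg/m^2


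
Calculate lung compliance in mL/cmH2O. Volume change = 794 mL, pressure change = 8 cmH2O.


C = dV / dP
C = 794 / 8
C = 99.25 mL/cmH2O


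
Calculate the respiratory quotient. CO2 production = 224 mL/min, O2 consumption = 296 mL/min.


RQ = VCO2 / VO2
RQ = 224 / 296
RQ = 0.7568


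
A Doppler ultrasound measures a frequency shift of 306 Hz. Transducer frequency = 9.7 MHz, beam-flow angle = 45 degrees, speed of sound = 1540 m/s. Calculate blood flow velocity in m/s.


v = fd * c / (2 * f0 * cos(theta))
v = 306 * 1540 / (2 * 9.7000e+06 * cos(45))
v = 0.03435 m/s


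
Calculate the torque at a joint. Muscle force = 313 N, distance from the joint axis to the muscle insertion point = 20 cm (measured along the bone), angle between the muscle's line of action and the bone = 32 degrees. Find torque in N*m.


Torque = F * d * sin(theta)   (moment arm = d*sin(theta))
d = 20 cm = 0.2 m
Torque = 313 * 0.2 * sin(32)
Torque = 33.17 N*m


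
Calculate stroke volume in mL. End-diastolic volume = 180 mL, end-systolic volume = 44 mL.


SV = EDV - ESV
SV = 180 - 44
SV = 136 mL


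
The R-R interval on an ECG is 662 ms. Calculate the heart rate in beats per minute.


HR = 60 / RR_interval(s)
RR = 662 ms = 0.662 s
HR = 60 / 0.662 = 90.63 bpm


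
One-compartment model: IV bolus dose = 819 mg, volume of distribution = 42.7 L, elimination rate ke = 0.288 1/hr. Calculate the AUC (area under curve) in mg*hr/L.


C0 = Dose/Vd = 819/42.7 = 19.1803 mg/L
AUC = C0/ke = 19.1803/0.288
AUC = 66.6 mg*hr/L


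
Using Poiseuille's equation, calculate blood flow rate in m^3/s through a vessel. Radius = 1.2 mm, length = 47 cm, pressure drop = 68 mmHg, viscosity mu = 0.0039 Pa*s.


Q = pi*r^4*dP / (8*mu*L)
r = 0.0012 m, L = 0.47 m
dP = 68 mmHg = 9065.896 Pa
Q = 4.0275e-06 m^3/s


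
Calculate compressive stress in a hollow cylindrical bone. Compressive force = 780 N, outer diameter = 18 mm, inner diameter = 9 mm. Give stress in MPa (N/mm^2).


A = pi*(r_o^2 - r_i^2)
r_o = 9 mm, r_i = 4.5 mm
A = 190.852 mm^2
sigma = F/A = 780 / 190.852
sigma = 4.087 MPa


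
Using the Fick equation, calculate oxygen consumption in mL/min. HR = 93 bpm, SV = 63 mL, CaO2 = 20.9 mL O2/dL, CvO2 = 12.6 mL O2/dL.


CO = HR*SV = 93*63/1000 = 5.859 L/min
a-v O2 diff = 20.9 - 12.6 = 8.3 mL/dL
VO2 = CO * (CaO2-CvO2) * 10 dL/L
VO2 = 5.859 * 8.3 * 10
VO2 = 486.3 mL/min


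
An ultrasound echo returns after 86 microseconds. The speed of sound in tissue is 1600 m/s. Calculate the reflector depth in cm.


depth = c * t / 2
t = 86 us = 8.6000e-05 s
depth = 1600 * 8.6000e-05 / 2
depth = 0.0688 m = 6.88 cm


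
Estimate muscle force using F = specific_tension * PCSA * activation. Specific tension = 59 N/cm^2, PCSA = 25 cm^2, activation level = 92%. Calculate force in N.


F = sigma * PCSA * activation
F = 59 * 25 * 0.92
F = 1357 N


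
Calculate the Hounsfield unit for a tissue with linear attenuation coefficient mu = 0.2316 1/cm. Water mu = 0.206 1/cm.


HU = ((mu_tissue - mu_water) / mu_water) * 1000
HU = ((0.2316 - 0.206) / 0.206) * 1000
HU = 124.3


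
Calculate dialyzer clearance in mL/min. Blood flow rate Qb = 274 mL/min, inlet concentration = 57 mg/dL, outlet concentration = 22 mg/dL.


K = Qb * (Cb_in - Cb_out) / Cb_in
K = 274 * (57 - 22) / 57
K = 168.2 mL/min


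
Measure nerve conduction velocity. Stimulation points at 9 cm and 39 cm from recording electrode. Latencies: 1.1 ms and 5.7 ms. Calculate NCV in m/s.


Distance = (39 - 9) / 100 = 0.3 m
dt = (5.7 - 1.1) / 1000 = 0.0046 s
NCV = dist / dt = 65.22 m/s


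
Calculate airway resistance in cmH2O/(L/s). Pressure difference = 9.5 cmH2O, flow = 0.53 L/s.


R = dP / flow
R = 9.5 / 0.53
R = 17.92 cmH2O/(L/s)


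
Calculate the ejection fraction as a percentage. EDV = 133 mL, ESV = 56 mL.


SV = EDV - ESV = 133 - 56 = 77 mL
EF = SV/EDV * 100 = 77/133 * 100
EF = 57.89%


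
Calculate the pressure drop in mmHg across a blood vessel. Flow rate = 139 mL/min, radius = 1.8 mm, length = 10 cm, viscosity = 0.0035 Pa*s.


dP = 8*mu*L*Q / (pi*r^4)
Q = 139 mL/min = 2.31667e-06 m^3/s
dP = 196.69 Pa = 196.69 / 133.322 mmHg = 1.475 mmHg


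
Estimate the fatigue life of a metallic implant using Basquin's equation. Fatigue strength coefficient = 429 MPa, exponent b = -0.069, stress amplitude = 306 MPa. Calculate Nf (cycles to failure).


sigma_a = sigma_f' * (2Nf)^b
2Nf = (sigma_a/sigma_f')^(1/b)
2Nf = (306/429)^(1/-0.069)
2Nf = 133.84642
Nf = 66.92


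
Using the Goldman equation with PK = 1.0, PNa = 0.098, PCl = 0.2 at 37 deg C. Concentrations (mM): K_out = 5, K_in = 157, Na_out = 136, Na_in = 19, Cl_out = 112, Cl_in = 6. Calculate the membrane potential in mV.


Vm = (RT/F)*ln((PK*Ko + PNa*Nao + PCl*Cli)/(PK*Ki + PNa*Nai + PCl*Clo))
Numer = 19.528, Denom = 181.262
Vm = -59.55 mV


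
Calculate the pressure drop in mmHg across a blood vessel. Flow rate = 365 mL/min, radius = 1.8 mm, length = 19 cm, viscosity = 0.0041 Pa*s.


dP = 8*mu*L*Q / (pi*r^4)
Q = 365 mL/min = 6.08333e-06 m^3/s
dP = 1149.55 Pa = 1149.55 / 133.322 mmHg = 8.622 mmHg


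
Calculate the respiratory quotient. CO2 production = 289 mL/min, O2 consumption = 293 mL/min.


RQ = VCO2 / VO2
RQ = 289 / 293
RQ = 0.9863


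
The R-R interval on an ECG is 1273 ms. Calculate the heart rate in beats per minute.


HR = 60 / RR_interval(s)
RR = 1273 ms = 1.273 s
HR = 60 / 1.273 = 47.13 bpm


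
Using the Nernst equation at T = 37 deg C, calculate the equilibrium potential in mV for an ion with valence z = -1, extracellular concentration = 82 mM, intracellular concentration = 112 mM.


E = (RT/(zF)) * ln(C_out/C_in)
T = 37 + 273.15 = 310.15 K
E = (8.314 * 310.15 / (-1 * 96485)) * ln(82/112)
E = 8.332 mV


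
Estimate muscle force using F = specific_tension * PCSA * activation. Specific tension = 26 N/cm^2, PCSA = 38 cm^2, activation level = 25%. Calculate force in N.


F = sigma * PCSA * activation
F = 26 * 38 * 0.25
F = 247 N


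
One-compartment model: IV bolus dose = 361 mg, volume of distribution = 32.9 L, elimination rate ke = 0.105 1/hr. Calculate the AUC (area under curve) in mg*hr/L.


C0 = Dose/Vd = 361/32.9 = 10.9726 mg/L
AUC = C0/ke = 10.9726/0.105
AUC = 104.5 mg*hr/L


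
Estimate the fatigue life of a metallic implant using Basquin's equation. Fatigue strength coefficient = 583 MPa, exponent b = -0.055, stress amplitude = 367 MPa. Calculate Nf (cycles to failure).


sigma_a = sigma_f' * (2Nf)^b
2Nf = (sigma_a/sigma_f')^(1/b)
2Nf = (367/583)^(1/-0.055)
2Nf = 4514.3033
Nf = 2257


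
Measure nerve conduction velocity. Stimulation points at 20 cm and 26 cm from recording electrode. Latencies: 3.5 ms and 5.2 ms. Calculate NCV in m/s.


Distance = (26 - 20) / 100 = 0.06 m
dt = (5.2 - 3.5) / 1000 = 0.0017 s
NCV = dist / dt = 35.29 m/s


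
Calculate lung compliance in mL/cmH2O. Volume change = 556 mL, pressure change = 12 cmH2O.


C = dV / dP
C = 556 / 12
C = 46.33 mL/cmH2O


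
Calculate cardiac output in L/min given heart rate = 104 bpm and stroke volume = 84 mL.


CO = HR * SV
CO = 104 * 84 / 1000
CO = 8.736 L/min


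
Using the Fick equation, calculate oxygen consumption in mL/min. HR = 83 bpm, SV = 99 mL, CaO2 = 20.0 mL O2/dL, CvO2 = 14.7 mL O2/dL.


CO = HR*SV = 83*99/1000 = 8.217 L/min
a-v O2 diff = 20.0 - 14.7 = 5.3 mL/dL
VO2 = CO * (CaO2-CvO2) * 10 dL/L
VO2 = 8.217 * 5.3 * 10
VO2 = 435.5 mL/min


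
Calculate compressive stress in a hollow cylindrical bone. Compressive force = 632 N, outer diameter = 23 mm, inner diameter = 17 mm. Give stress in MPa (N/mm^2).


A = pi*(r_o^2 - r_i^2)
r_o = 11.5 mm, r_i = 8.5 mm
A = 188.496 mm^2
sigma = F/A = 632 / 188.496
sigma = 3.353 MPa


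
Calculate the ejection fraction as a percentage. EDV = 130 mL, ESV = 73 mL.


SV = EDV - ESV = 130 - 73 = 57 mL
EF = SV/EDV * 100 = 57/130 * 100
EF = 43.85%


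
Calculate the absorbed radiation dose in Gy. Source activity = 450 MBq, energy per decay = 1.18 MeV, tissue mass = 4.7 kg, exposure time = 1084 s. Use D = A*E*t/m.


A = 450 MBq = 4.5000e+08 Bq
E = 1.18 MeV = 1.89036e-13 J
D = A*E*t/m = 4.5000e+08*1.89036e-13*1084/4.7
D = 0.01962 Gy
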